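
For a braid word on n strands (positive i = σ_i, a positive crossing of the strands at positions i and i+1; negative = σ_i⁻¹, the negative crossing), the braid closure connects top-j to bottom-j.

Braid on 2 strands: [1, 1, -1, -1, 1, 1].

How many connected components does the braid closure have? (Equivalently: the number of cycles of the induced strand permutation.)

2

Derivation:
Track the strand permutation on 2 strands, starting from identity.
  step 1: s1 swaps positions 1,2 -> [2 1]
  step 2: s1 swaps positions 1,2 -> [1 2]
  step 3: s1^-1 swaps positions 1,2 -> [2 1]
  step 4: s1^-1 swaps positions 1,2 -> [1 2]
  step 5: s1 swaps positions 1,2 -> [2 1]
  step 6: s1 swaps positions 1,2 -> [1 2]
Final permutation (position -> original strand): [1 2]
Closure components = cycle count of this permutation = 2.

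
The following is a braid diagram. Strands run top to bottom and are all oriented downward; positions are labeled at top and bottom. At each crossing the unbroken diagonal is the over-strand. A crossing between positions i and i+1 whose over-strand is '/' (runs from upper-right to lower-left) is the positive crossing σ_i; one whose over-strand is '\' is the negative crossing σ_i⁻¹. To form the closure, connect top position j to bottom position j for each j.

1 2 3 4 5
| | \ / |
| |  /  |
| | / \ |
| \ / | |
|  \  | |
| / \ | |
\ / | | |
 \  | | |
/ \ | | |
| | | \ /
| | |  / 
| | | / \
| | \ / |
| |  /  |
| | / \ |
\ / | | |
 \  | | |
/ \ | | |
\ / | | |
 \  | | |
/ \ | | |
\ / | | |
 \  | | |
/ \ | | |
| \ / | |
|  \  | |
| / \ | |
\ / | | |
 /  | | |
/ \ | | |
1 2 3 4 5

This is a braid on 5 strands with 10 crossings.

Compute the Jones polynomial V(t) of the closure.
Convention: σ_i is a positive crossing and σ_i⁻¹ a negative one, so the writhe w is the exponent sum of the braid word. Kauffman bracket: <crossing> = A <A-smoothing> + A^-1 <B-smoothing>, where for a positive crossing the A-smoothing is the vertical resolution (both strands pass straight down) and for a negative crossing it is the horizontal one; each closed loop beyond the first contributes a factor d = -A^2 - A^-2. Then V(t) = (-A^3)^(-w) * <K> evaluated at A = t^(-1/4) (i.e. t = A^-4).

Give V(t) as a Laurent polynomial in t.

Reading the diagram top to bottom ('/'-over between positions i,i+1 = s_i, '\'-over = s_i^-1): braid word = s3 s2^-1 s1^-1 s4 s3 s1^-1 s1^-1 s1^-1 s2^-1 s1.
Braid: s3 s2^-1 s1^-1 s4 s3 s1^-1 s1^-1 s1^-1 s2^-1 s1 on 5 strands, 10 crossings.
Writhe w = (#positive) - (#negative) = 4 - 6 = -2.
State-sum expansion of <K>. There are 2^10 = 1024 states.
Each crossing splits two ways (0=vertical, 1=horizontal). The state's weight is A^(#A-smoothings - #B-smoothings) * d^(loops - 1).
Tabulate the states by total A-exponent and number of loops L (A-exp: L × count):
  A^10: L=7 ×1
  A^8: L=6 ×10
  A^6: L=5 ×42, L=7 ×3
  A^4: L=4 ×95, L=6 ×24, L=8 ×1
  A^2: L=3 ×124, L=5 ×76, L=7 ×10
  A^0: L=2 ×90, L=4 ×126, L=6 ×35, L=8 ×1
  A^-2: L=1 ×28, L=3 ×116, L=5 ×61, L=7 ×5
  A^-4: L=2 ×50, L=4 ×60, L=6 ×10
  A^-6: L=1 ×5, L=3 ×29, L=5 ×11
  A^-8: L=2 ×4, L=4 ×6
  A^-10: L=3 ×1
Each group contributes A^e * Σ count * d^(L-1):
Powers of d = -A^2 - A^-2: d^2 = A^4 + 2 + A^-4; d^3 = -A^6 - 3*A^2 - 3*A^-2 - A^-6; d^4 = A^8 + 4*A^4 + 6 + 4*A^-4 + A^-8; d^5 = -A^10 - 5*A^6 - 10*A^2 - 10*A^-2 - 5*A^-6 - A^-10; d^6 = A^12 + 6*A^8 + 15*A^4 + 20 + 15*A^-4 + 6*A^-8 + A^-12; d^7 = -A^14 - 7*A^10 - 21*A^6 - 35*A^2 - 35*A^-2 - 21*A^-6 - 7*A^-10 - A^-14.
  A^10 * (d^6) = A^22 + 6*A^18 + 15*A^14 + 20*A^10 + 15*A^6 + 6*A^2 + A^-2
  A^8 * (10*d^5) = -10*A^18 - 50*A^14 - 100*A^10 - 100*A^6 - 50*A^2 - 10*A^-2
  A^6 * (42*d^4 + 3*d^6) = 3*A^18 + 60*A^14 + 213*A^10 + 312*A^6 + 213*A^2 + 60*A^-2 + 3*A^-6
  A^4 * (95*d^3 + 24*d^5 + d^7) = -A^18 - 31*A^14 - 236*A^10 - 560*A^6 - 560*A^2 - 236*A^-2 - 31*A^-6 - A^-10
  A^2 * (124*d^2 + 76*d^4 + 10*d^6) = 10*A^14 + 136*A^10 + 578*A^6 + 904*A^2 + 578*A^-2 + 136*A^-6 + 10*A^-10
  A^0 * (90*d + 126*d^3 + 35*d^5 + d^7) = -A^14 - 42*A^10 - 322*A^6 - 853*A^2 - 853*A^-2 - 322*A^-6 - 42*A^-10 - A^-14
  A^-2 * (28 + 116*d^2 + 61*d^4 + 5*d^6) = 5*A^10 + 91*A^6 + 435*A^2 + 726*A^-2 + 435*A^-6 + 91*A^-10 + 5*A^-14
  A^-4 * (50*d + 60*d^3 + 10*d^5) = -10*A^6 - 110*A^2 - 330*A^-2 - 330*A^-6 - 110*A^-10 - 10*A^-14
  A^-6 * (5 + 29*d^2 + 11*d^4) = 11*A^2 + 73*A^-2 + 129*A^-6 + 73*A^-10 + 11*A^-14
  A^-8 * (4*d + 6*d^3) = -6*A^-2 - 22*A^-6 - 22*A^-10 - 6*A^-14
  A^-10 * (d^2) = A^-6 + 2*A^-10 + A^-14
Summing the groups: <K> = A^22 - 2*A^18 + 3*A^14 - 4*A^10 + 4*A^6 - 4*A^2 + 3*A^-2 - A^-6 + A^-10
Normalise by the writhe: (-A^3)^(-w) = (-A^3)^(2) = A^6, so f(A) = A^6 * <K> = A^28 - 2*A^24 + 3*A^20 - 4*A^16 + 4*A^12 - 4*A^8 + 3*A^4 - 1 + A^-4.
Substitute A = t^(-1/4), i.e. A^e → t^(-e/4): V(t) = t - 1 + 3*t^-1 - 4*t^-2 + 4*t^-3 - 4*t^-4 + 3*t^-5 - 2*t^-6 + t^-7

Answer: t - 1 + 3*t^-1 - 4*t^-2 + 4*t^-3 - 4*t^-4 + 3*t^-5 - 2*t^-6 + t^-7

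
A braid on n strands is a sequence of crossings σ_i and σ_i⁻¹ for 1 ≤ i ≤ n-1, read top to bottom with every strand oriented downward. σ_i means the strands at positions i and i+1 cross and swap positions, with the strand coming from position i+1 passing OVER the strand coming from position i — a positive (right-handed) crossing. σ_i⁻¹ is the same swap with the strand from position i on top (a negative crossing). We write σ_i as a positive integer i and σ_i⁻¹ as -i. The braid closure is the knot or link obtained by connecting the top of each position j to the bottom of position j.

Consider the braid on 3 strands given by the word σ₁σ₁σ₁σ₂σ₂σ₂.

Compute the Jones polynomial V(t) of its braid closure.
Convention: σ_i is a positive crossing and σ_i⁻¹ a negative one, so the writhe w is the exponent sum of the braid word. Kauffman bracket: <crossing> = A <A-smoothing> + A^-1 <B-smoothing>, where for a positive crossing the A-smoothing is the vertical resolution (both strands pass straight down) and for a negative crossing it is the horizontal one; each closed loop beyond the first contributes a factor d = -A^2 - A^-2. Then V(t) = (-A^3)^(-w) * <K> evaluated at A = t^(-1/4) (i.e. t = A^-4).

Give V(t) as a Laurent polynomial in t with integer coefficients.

t^8 - 2*t^7 + t^6 - 2*t^5 + 2*t^4 + t^2

Derivation:
Braid: s1 s1 s1 s2 s2 s2 on 3 strands, 6 crossings.
Writhe w = (#positive) - (#negative) = 6 - 0 = 6.
Enumerate smoothing states for the bracket polynomial. There are 2^6 = 64 states.
Smooth each crossing (0=||, 1=⌣⌢); contribution A^(Σ sign_k(1-2s_k)) * d^(L-1).
Tabulate the states by total A-exponent and number of loops L (A-exp: L × count):
  A^6: L=3 ×1
  A^4: L=2 ×6
  A^2: L=1 ×9, L=3 ×6
  A^0: L=2 ×18, L=4 ×2
  A^-2: L=3 ×15
  A^-4: L=4 ×6
  A^-6: L=5 ×1
Each group contributes A^e * Σ count * d^(L-1):
Powers of d = -A^2 - A^-2: d^2 = A^4 + 2 + A^-4; d^3 = -A^6 - 3*A^2 - 3*A^-2 - A^-6; d^4 = A^8 + 4*A^4 + 6 + 4*A^-4 + A^-8.
  A^6 * (d^2) = A^10 + 2*A^6 + A^2
  A^4 * (6*d) = -6*A^6 - 6*A^2
  A^2 * (9 + 6*d^2) = 6*A^6 + 21*A^2 + 6*A^-2
  A^0 * (18*d + 2*d^3) = -2*A^6 - 24*A^2 - 24*A^-2 - 2*A^-6
  A^-2 * (15*d^2) = 15*A^2 + 30*A^-2 + 15*A^-6
  A^-4 * (6*d^3) = -6*A^2 - 18*A^-2 - 18*A^-6 - 6*A^-10
  A^-6 * (d^4) = A^2 + 4*A^-2 + 6*A^-6 + 4*A^-10 + A^-14
Summing the groups: <K> = A^10 + 2*A^2 - 2*A^-2 + A^-6 - 2*A^-10 + A^-14
Normalise by the writhe: (-A^3)^(-w) = (-A^3)^(-6) = A^-18, so f(A) = A^-18 * <K> = A^-8 + 2*A^-16 - 2*A^-20 + A^-24 - 2*A^-28 + A^-32.
Substitute A = t^(-1/4), i.e. A^e → t^(-e/4): V(t) = t^8 - 2*t^7 + t^6 - 2*t^5 + 2*t^4 + t^2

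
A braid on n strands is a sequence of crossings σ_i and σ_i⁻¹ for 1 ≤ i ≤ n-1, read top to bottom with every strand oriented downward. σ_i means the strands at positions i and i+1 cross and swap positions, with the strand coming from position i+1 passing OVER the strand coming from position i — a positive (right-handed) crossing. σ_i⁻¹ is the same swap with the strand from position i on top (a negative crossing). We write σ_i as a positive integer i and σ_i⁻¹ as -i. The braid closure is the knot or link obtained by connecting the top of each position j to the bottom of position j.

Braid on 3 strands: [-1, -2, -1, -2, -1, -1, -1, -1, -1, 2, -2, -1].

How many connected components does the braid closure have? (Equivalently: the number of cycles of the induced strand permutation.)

1

Derivation:
Track the strand permutation on 3 strands, starting from identity.
  step 1: s1^-1 swaps positions 1,2 -> [2 1 3]
  step 2: s2^-1 swaps positions 2,3 -> [2 3 1]
  step 3: s1^-1 swaps positions 1,2 -> [3 2 1]
  step 4: s2^-1 swaps positions 2,3 -> [3 1 2]
  step 5: s1^-1 swaps positions 1,2 -> [1 3 2]
  step 6: s1^-1 swaps positions 1,2 -> [3 1 2]
  step 7: s1^-1 swaps positions 1,2 -> [1 3 2]
  step 8: s1^-1 swaps positions 1,2 -> [3 1 2]
  step 9: s1^-1 swaps positions 1,2 -> [1 3 2]
  step 10: s2 swaps positions 2,3 -> [1 2 3]
  step 11: s2^-1 swaps positions 2,3 -> [1 3 2]
  step 12: s1^-1 swaps positions 1,2 -> [3 1 2]
Final permutation (position -> original strand): [3 1 2]
Closure components = cycle count of this permutation = 1.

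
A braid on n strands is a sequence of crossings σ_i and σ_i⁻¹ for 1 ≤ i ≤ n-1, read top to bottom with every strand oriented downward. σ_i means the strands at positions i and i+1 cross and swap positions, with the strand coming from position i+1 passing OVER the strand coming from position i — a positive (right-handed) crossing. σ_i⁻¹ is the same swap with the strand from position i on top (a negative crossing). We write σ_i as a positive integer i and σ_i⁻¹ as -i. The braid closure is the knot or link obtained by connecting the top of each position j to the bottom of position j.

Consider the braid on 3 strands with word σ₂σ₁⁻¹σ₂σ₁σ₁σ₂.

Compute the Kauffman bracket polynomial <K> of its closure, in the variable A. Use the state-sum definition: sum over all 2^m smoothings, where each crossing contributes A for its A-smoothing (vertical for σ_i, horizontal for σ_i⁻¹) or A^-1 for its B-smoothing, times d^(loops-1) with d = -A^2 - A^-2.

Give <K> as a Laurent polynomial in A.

A^8 - A^4 + 2 - A^-4 + A^-8 - A^-12

Derivation:
Braid: s2 s1^-1 s2 s1 s1 s2 on 3 strands, 6 crossings.
Writhe w = (#positive) - (#negative) = 5 - 1 = 4.
State-sum expansion of <K>. There are 2^6 = 64 states.
Each crossing splits two ways (0=vertical, 1=horizontal). The state's weight is A^(#A-smoothings - #B-smoothings) * d^(loops - 1).
Tabulate the states by total A-exponent and number of loops L (A-exp: L × count):
  A^6: L=2 ×1
  A^4: L=1 ×3, L=3 ×3
  A^2: L=2 ×14, L=4 ×1
  A^0: L=1 ×10, L=3 ×10
  A^-2: L=2 ×13, L=4 ×2
  A^-4: L=3 ×6
  A^-6: L=4 ×1
Each group contributes A^e * Σ count * d^(L-1):
Powers of d = -A^2 - A^-2: d^2 = A^4 + 2 + A^-4; d^3 = -A^6 - 3*A^2 - 3*A^-2 - A^-6.
  A^6 * (d) = -A^8 - A^4
  A^4 * (3 + 3*d^2) = 3*A^8 + 9*A^4 + 3
  A^2 * (14*d + d^3) = -A^8 - 17*A^4 - 17 - A^-4
  A^0 * (10 + 10*d^2) = 10*A^4 + 30 + 10*A^-4
  A^-2 * (13*d + 2*d^3) = -2*A^4 - 19 - 19*A^-4 - 2*A^-8
  A^-4 * (6*d^2) = 6 + 12*A^-4 + 6*A^-8
  A^-6 * (d^3) = -1 - 3*A^-4 - 3*A^-8 - A^-12
Summing the groups: <K> = A^8 - A^4 + 2 - A^-4 + A^-8 - A^-12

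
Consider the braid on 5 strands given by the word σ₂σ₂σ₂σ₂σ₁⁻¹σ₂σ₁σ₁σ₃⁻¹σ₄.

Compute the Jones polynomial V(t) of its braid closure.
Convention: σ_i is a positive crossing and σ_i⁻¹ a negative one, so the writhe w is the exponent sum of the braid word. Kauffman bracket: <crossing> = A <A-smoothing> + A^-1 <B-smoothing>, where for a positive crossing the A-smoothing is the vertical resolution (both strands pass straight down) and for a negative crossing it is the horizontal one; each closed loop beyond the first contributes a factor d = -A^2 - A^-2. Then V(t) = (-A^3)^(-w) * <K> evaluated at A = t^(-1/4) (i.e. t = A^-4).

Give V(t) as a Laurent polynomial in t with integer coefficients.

-t^9 + t^8 - 2*t^7 + 3*t^6 - 2*t^5 + 2*t^4 - t^3 + t^2

Derivation:
The presented braid s2 s2 s2 s2 s1^-1 s2 s1 s1 s3^-1 s4 on 5 strands reduces by inverse Markov moves (closure unchanged at each step):
  Destabilize: the word has the form β·s4 where s4 occurs only as the final letter (β ∈ B_4); drop it and the last strand → 4 strands.
  Destabilize: the word has the form β·s3^-1 where s3^-1 occurs only as the final letter (β ∈ B_3); drop it and the last strand → 3 strands.
Reduced to β = s2 s2 s2 s2 s1^-1 s2 s1 s1 on 3 strands, 8 crossings.
Compute on β:
Braid: s2 s2 s2 s2 s1^-1 s2 s1 s1 on 3 strands, 8 crossings.
Writhe w = (#positive) - (#negative) = 7 - 1 = 6.
State-sum expansion of <K>. There are 2^8 = 256 states.
Smooth each crossing (0=||, 1=⌣⌢); contribution A^(Σ sign_k(1-2s_k)) * d^(L-1).
Tabulate the states by total A-exponent and number of loops L (A-exp: L × count):
  A^8: L=2 ×1
  A^6: L=1 ×5, L=3 ×3
  A^4: L=2 ×27, L=4 ×1
  A^2: L=1 ×18, L=3 ×38
  A^0: L=2 ×41, L=4 ×29
  A^-2: L=3 ×44, L=5 ×12
  A^-4: L=4 ×26, L=6 ×2
  A^-6: L=5 ×8
  A^-8: L=6 ×1
Each group contributes A^e * Σ count * d^(L-1):
Powers of d = -A^2 - A^-2: d^2 = A^4 + 2 + A^-4; d^3 = -A^6 - 3*A^2 - 3*A^-2 - A^-6; d^4 = A^8 + 4*A^4 + 6 + 4*A^-4 + A^-8; d^5 = -A^10 - 5*A^6 - 10*A^2 - 10*A^-2 - 5*A^-6 - A^-10.
  A^8 * (d) = -A^10 - A^6
  A^6 * (5 + 3*d^2) = 3*A^10 + 11*A^6 + 3*A^2
  A^4 * (27*d + d^3) = -A^10 - 30*A^6 - 30*A^2 - A^-2
  A^2 * (18 + 38*d^2) = 38*A^6 + 94*A^2 + 38*A^-2
  A^0 * (41*d + 29*d^3) = -29*A^6 - 128*A^2 - 128*A^-2 - 29*A^-6
  A^-2 * (44*d^2 + 12*d^4) = 12*A^6 + 92*A^2 + 160*A^-2 + 92*A^-6 + 12*A^-10
  A^-4 * (26*d^3 + 2*d^5) = -2*A^6 - 36*A^2 - 98*A^-2 - 98*A^-6 - 36*A^-10 - 2*A^-14
  A^-6 * (8*d^4) = 8*A^2 + 32*A^-2 + 48*A^-6 + 32*A^-10 + 8*A^-14
  A^-8 * (d^5) = -A^2 - 5*A^-2 - 10*A^-6 - 10*A^-10 - 5*A^-14 - A^-18
Summing the groups: <K> = A^10 - A^6 + 2*A^2 - 2*A^-2 + 3*A^-6 - 2*A^-10 + A^-14 - A^-18
Normalise by the writhe: (-A^3)^(-w) = (-A^3)^(-6) = A^-18, so f(A) = A^-18 * <K> = A^-8 - A^-12 + 2*A^-16 - 2*A^-20 + 3*A^-24 - 2*A^-28 + A^-32 - A^-36.
Substitute A = t^(-1/4), i.e. A^e → t^(-e/4): V(t) = -t^9 + t^8 - 2*t^7 + 3*t^6 - 2*t^5 + 2*t^4 - t^3 + t^2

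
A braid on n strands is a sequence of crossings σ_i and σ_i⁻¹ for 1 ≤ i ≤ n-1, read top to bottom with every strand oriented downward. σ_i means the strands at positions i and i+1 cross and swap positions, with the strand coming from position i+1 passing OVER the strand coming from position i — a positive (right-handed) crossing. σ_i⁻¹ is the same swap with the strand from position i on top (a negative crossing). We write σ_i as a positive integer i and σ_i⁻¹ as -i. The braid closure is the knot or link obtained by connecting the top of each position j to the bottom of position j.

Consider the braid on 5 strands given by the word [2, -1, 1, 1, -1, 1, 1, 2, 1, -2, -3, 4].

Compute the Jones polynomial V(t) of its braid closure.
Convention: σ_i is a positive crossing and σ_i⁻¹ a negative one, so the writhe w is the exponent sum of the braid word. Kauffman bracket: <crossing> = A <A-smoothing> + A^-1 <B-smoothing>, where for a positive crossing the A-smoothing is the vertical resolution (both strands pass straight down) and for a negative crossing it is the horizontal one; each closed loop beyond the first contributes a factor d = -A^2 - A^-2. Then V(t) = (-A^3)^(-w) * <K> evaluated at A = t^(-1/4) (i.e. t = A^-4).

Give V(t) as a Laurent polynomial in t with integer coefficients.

-t^4 + t^3 + t

Derivation:
The presented braid s2 s1^-1 s1 s1 s1^-1 s1 s1 s2 s1 s2^-1 s3^-1 s4 on 5 strands reduces by inverse Markov moves (closure unchanged at each step):
  Destabilize: the word has the form β·s4 where s4 occurs only as the final letter (β ∈ B_4); drop it and the last strand → 4 strands.
  Destabilize: the word has the form β·s3^-1 where s3^-1 occurs only as the final letter (β ∈ B_3); drop it and the last strand → 3 strands.
  Deconjugate: the word is γ·β·γ⁻¹ with γ = s2 s1^-1 (prefix) and γ⁻¹ = s1 s2^-1 (suffix); strip both.
Reduced to β = s1 s1 s1^-1 s1 s1 s2 on 3 strands, 6 crossings.
Compute on β:
First cancel adjacent σ_i σ_i⁻¹ pairs (Reidemeister II — same braid, same closure): s1 s1 s1^-1 s1 s1 s2 → s1 s1 s1 s2.
Braid: s1 s1 s1 s2 on 3 strands, 4 crossings.
Writhe w = (#positive) - (#negative) = 4 - 0 = 4.
Computing the Kauffman bracket via state sum. There are 2^4 = 16 states.
For each crossing: s=0 is the vertical smoothing, s=1 horizontal. Crossing k contributes A^(sign_k * (1 - 2*s_k)); loop factor d = -A^2 - A^-2.
  state 0000: A-exp=+4, loops=3, term = A^4 * d^2
  state 0001: A-exp=+2, loops=2, term = A^2 * d^1
  state 0010: A-exp=+2, loops=2, term = A^2 * d^1
  state 0011: A-exp=+0, loops=1, term = A^0 * d^0
  state 0100: A-exp=+2, loops=2, term = A^2 * d^1
  state 0101: A-exp=+0, loops=1, term = A^0 * d^0
  state 0110: A-exp=+0, loops=3, term = A^0 * d^2
  state 0111: A-exp=-2, loops=2, term = A^-2 * d^1
  state 1000: A-exp=+2, loops=2, term = A^2 * d^1
  state 1001: A-exp=+0, loops=1, term = A^0 * d^0
  state 1010: A-exp=+0, loops=3, term = A^0 * d^2
  state 1011: A-exp=-2, loops=2, term = A^-2 * d^1
  state 1100: A-exp=+0, loops=3, term = A^0 * d^2
  state 1101: A-exp=-2, loops=2, term = A^-2 * d^1
  state 1110: A-exp=-2, loops=4, term = A^-2 * d^3
  state 1111: A-exp=-4, loops=3, term = A^-4 * d^2
Collect the terms by A-exponent (count of states per loop number):
Powers of d = -A^2 - A^-2: d^2 = A^4 + 2 + A^-4; d^3 = -A^6 - 3*A^2 - 3*A^-2 - A^-6.
  A^4 * (d^2) = A^8 + 2*A^4 + 1
  A^2 * (4*d) = -4*A^4 - 4
  A^0 * (3 + 3*d^2) = 3*A^4 + 9 + 3*A^-4
  A^-2 * (3*d + d^3) = -A^4 - 6 - 6*A^-4 - A^-8
  A^-4 * (d^2) = 1 + 2*A^-4 + A^-8
Summing the groups: <K> = A^8 + 1 - A^-4
Normalise by the writhe: (-A^3)^(-w) = (-A^3)^(-4) = A^-12, so f(A) = A^-12 * <K> = A^-4 + A^-12 - A^-16.
Substitute A = t^(-1/4), i.e. A^e → t^(-e/4): V(t) = -t^4 + t^3 + t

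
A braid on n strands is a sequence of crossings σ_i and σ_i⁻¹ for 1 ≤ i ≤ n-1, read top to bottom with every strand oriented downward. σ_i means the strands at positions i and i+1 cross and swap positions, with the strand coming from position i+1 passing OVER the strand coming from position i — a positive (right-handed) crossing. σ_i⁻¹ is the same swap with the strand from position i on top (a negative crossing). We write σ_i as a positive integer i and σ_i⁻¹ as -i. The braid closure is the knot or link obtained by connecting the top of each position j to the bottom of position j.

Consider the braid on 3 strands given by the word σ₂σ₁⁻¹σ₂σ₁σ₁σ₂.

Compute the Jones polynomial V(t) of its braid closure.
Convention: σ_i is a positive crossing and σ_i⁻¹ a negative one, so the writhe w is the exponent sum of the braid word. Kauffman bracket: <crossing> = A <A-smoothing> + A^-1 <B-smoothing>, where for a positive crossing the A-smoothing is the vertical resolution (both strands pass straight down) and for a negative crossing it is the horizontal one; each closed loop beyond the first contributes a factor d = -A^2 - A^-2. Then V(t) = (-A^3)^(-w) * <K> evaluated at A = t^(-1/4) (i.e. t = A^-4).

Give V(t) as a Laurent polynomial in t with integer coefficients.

-t^6 + t^5 - t^4 + 2*t^3 - t^2 + t

Derivation:
Braid: s2 s1^-1 s2 s1 s1 s2 on 3 strands, 6 crossings.
Writhe w = (#positive) - (#negative) = 5 - 1 = 4.
Enumerate smoothing states for the bracket polynomial. There are 2^6 = 64 states.
For each crossing: s=0 is the vertical smoothing, s=1 horizontal. Crossing k contributes A^(sign_k * (1 - 2*s_k)); loop factor d = -A^2 - A^-2.
Tabulate the states by total A-exponent and number of loops L (A-exp: L × count):
  A^6: L=2 ×1
  A^4: L=1 ×3, L=3 ×3
  A^2: L=2 ×14, L=4 ×1
  A^0: L=1 ×10, L=3 ×10
  A^-2: L=2 ×13, L=4 ×2
  A^-4: L=3 ×6
  A^-6: L=4 ×1
Each group contributes A^e * Σ count * d^(L-1):
Powers of d = -A^2 - A^-2: d^2 = A^4 + 2 + A^-4; d^3 = -A^6 - 3*A^2 - 3*A^-2 - A^-6.
  A^6 * (d) = -A^8 - A^4
  A^4 * (3 + 3*d^2) = 3*A^8 + 9*A^4 + 3
  A^2 * (14*d + d^3) = -A^8 - 17*A^4 - 17 - A^-4
  A^0 * (10 + 10*d^2) = 10*A^4 + 30 + 10*A^-4
  A^-2 * (13*d + 2*d^3) = -2*A^4 - 19 - 19*A^-4 - 2*A^-8
  A^-4 * (6*d^2) = 6 + 12*A^-4 + 6*A^-8
  A^-6 * (d^3) = -1 - 3*A^-4 - 3*A^-8 - A^-12
Summing the groups: <K> = A^8 - A^4 + 2 - A^-4 + A^-8 - A^-12
Normalise by the writhe: (-A^3)^(-w) = (-A^3)^(-4) = A^-12, so f(A) = A^-12 * <K> = A^-4 - A^-8 + 2*A^-12 - A^-16 + A^-20 - A^-24.
Substitute A = t^(-1/4), i.e. A^e → t^(-e/4): V(t) = -t^6 + t^5 - t^4 + 2*t^3 - t^2 + t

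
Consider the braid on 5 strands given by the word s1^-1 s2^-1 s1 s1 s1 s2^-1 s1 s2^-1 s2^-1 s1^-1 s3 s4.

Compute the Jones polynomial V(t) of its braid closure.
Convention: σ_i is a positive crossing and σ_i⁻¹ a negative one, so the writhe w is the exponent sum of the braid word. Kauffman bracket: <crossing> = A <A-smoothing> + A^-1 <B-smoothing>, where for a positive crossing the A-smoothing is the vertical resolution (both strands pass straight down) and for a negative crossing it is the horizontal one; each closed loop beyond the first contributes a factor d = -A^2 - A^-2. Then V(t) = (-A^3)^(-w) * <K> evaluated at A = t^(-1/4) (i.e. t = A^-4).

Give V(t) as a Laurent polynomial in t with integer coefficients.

The presented braid s1^-1 s2^-1 s1 s1 s1 s2^-1 s1 s2^-1 s2^-1 s1^-1 s3 s4 on 5 strands reduces by inverse Markov moves (closure unchanged at each step):
  Destabilize: the word has the form β·s4 where s4 occurs only as the final letter (β ∈ B_4); drop it and the last strand → 4 strands.
  Destabilize: the word has the form β·s3 where s3 occurs only as the final letter (β ∈ B_3); drop it and the last strand → 3 strands.
Reduced to β = s1^-1 s2^-1 s1 s1 s1 s2^-1 s1 s2^-1 s2^-1 s1^-1 on 3 strands, 10 crossings.
Compute on β:
Braid: s1^-1 s2^-1 s1 s1 s1 s2^-1 s1 s2^-1 s2^-1 s1^-1 on 3 strands, 10 crossings.
Writhe w = (#positive) - (#negative) = 4 - 6 = -2.
Enumerate smoothing states for the bracket polynomial. There are 2^10 = 1024 states.
Smooth each crossing (0=||, 1=⌣⌢); contribution A^(Σ sign_k(1-2s_k)) * d^(L-1).
Tabulate the states by total A-exponent and number of loops L (A-exp: L × count):
  A^10: L=5 ×1
  A^8: L=4 ×10
  A^6: L=3 ×38, L=5 ×7
  A^4: L=2 ×67, L=4 ×49, L=6 ×4
  A^2: L=1 ×46, L=3 ×130, L=5 ×33, L=7 ×1
  A^0: L=2 ×131, L=4 ×110, L=6 ×11
  A^-2: L=1 ×25, L=3 ×133, L=5 ×51, L=7 ×1
  A^-4: L=2 ×37, L=4 ×72, L=6 ×11
  A^-6: L=3 ×25, L=5 ×19, L=7 ×1
  A^-8: L=4 ×8, L=6 ×2
  A^-10: L=5 ×1
Each group contributes A^e * Σ count * d^(L-1):
Powers of d = -A^2 - A^-2: d^2 = A^4 + 2 + A^-4; d^3 = -A^6 - 3*A^2 - 3*A^-2 - A^-6; d^4 = A^8 + 4*A^4 + 6 + 4*A^-4 + A^-8; d^5 = -A^10 - 5*A^6 - 10*A^2 - 10*A^-2 - 5*A^-6 - A^-10; d^6 = A^12 + 6*A^8 + 15*A^4 + 20 + 15*A^-4 + 6*A^-8 + A^-12.
  A^10 * (d^4) = A^18 + 4*A^14 + 6*A^10 + 4*A^6 + A^2
  A^8 * (10*d^3) = -10*A^14 - 30*A^10 - 30*A^6 - 10*A^2
  A^6 * (38*d^2 + 7*d^4) = 7*A^14 + 66*A^10 + 118*A^6 + 66*A^2 + 7*A^-2
  A^4 * (67*d + 49*d^3 + 4*d^5) = -4*A^14 - 69*A^10 - 254*A^6 - 254*A^2 - 69*A^-2 - 4*A^-6
  A^2 * (46 + 130*d^2 + 33*d^4 + d^6) = A^14 + 39*A^10 + 277*A^6 + 524*A^2 + 277*A^-2 + 39*A^-6 + A^-10
  A^0 * (131*d + 110*d^3 + 11*d^5) = -11*A^10 - 165*A^6 - 571*A^2 - 571*A^-2 - 165*A^-6 - 11*A^-10
  A^-2 * (25 + 133*d^2 + 51*d^4 + d^6) = A^10 + 57*A^6 + 352*A^2 + 617*A^-2 + 352*A^-6 + 57*A^-10 + A^-14
  A^-4 * (37*d + 72*d^3 + 11*d^5) = -11*A^6 - 127*A^2 - 363*A^-2 - 363*A^-6 - 127*A^-10 - 11*A^-14
  A^-6 * (25*d^2 + 19*d^4 + d^6) = A^6 + 25*A^2 + 116*A^-2 + 184*A^-6 + 116*A^-10 + 25*A^-14 + A^-18
  A^-8 * (8*d^3 + 2*d^5) = -2*A^2 - 18*A^-2 - 44*A^-6 - 44*A^-10 - 18*A^-14 - 2*A^-18
  A^-10 * (d^4) = A^-2 + 4*A^-6 + 6*A^-10 + 4*A^-14 + A^-18
Summing the groups: <K> = A^18 - 2*A^14 + 2*A^10 - 3*A^6 + 4*A^2 - 3*A^-2 + 3*A^-6 - 2*A^-10 + A^-14
Normalise by the writhe: (-A^3)^(-w) = (-A^3)^(2) = A^6, so f(A) = A^6 * <K> = A^24 - 2*A^20 + 2*A^16 - 3*A^12 + 4*A^8 - 3*A^4 + 3 - 2*A^-4 + A^-8.
Substitute A = t^(-1/4), i.e. A^e → t^(-e/4): V(t) = t^2 - 2*t + 3 - 3*t^-1 + 4*t^-2 - 3*t^-3 + 2*t^-4 - 2*t^-5 + t^-6

Answer: t^2 - 2*t + 3 - 3*t^-1 + 4*t^-2 - 3*t^-3 + 2*t^-4 - 2*t^-5 + t^-6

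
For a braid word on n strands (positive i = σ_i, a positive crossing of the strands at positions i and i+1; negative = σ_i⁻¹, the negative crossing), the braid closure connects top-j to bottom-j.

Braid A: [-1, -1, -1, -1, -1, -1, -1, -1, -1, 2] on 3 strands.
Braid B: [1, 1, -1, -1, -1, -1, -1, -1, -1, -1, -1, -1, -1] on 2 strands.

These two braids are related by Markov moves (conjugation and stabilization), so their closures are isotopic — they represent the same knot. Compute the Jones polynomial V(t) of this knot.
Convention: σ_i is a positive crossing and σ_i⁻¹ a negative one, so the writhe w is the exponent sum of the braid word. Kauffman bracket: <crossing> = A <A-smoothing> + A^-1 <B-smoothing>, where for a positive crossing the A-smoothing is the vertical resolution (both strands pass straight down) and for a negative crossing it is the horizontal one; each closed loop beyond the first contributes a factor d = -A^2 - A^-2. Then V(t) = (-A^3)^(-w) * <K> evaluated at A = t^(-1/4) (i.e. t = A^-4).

t^-4 + t^-6 - t^-7 + t^-8 - t^-9 + t^-10 - t^-11 + t^-12 - t^-13

Derivation:
Markov-equivalent braids have isotopic closures, hence identical knot invariants. Strip the Markov moves from each word to reach a common short braid β, then compute V(t) once on β.
Braid A: s1^-1 s1^-1 s1^-1 s1^-1 s1^-1 s1^-1 s1^-1 s1^-1 s1^-1 s2 on 3 strands reduces by inverse Markov moves (closure unchanged at each step):
  Destabilize: the word has the form β·s2 where s2 occurs only as the final letter (β ∈ B_2); drop it and the last strand → 2 strands.
Reduced to β = s1^-1 s1^-1 s1^-1 s1^-1 s1^-1 s1^-1 s1^-1 s1^-1 s1^-1 on 2 strands, 9 crossings.
Braid B: s1 s1 s1^-1 s1^-1 s1^-1 s1^-1 s1^-1 s1^-1 s1^-1 s1^-1 s1^-1 s1^-1 s1^-1 on 2 strands reduces by inverse Markov moves (closure unchanged at each step):
  Deconjugate: the word is γ·β·γ⁻¹ with γ = s1 (prefix) and γ⁻¹ = s1^-1 (suffix); strip both.
  Deconjugate: the word is γ·β·γ⁻¹ with γ = s1 (prefix) and γ⁻¹ = s1^-1 (suffix); strip both.
Reduced to β = s1^-1 s1^-1 s1^-1 s1^-1 s1^-1 s1^-1 s1^-1 s1^-1 s1^-1 on 2 strands, 9 crossings.
Both give the same β = s1^-1 s1^-1 s1^-1 s1^-1 s1^-1 s1^-1 s1^-1 s1^-1 s1^-1 on 2 strands, so one state sum suffices:
Braid: s1^-1 s1^-1 s1^-1 s1^-1 s1^-1 s1^-1 s1^-1 s1^-1 s1^-1 on 2 strands, 9 crossings.
Writhe w = (#positive) - (#negative) = 0 - 9 = -9.
State-sum expansion of <K>. There are 2^9 = 512 states.
Smooth each crossing (0=||, 1=⌣⌢); contribution A^(Σ sign_k(1-2s_k)) * d^(L-1).
Tabulate the states by total A-exponent and number of loops L (A-exp: L × count):
  A^9: L=9 ×1
  A^7: L=8 ×9
  A^5: L=7 ×36
  A^3: L=6 ×84
  A^1: L=5 ×126
  A^-1: L=4 ×126
  A^-3: L=3 ×84
  A^-5: L=2 ×36
  A^-7: L=1 ×9
  A^-9: L=2 ×1
Each group contributes A^e * Σ count * d^(L-1):
Powers of d = -A^2 - A^-2: d^2 = A^4 + 2 + A^-4; d^3 = -A^6 - 3*A^2 - 3*A^-2 - A^-6; d^4 = A^8 + 4*A^4 + 6 + 4*A^-4 + A^-8; d^5 = -A^10 - 5*A^6 - 10*A^2 - 10*A^-2 - 5*A^-6 - A^-10; d^6 = A^12 + 6*A^8 + 15*A^4 + 20 + 15*A^-4 + 6*A^-8 + A^-12; d^7 = -A^14 - 7*A^10 - 21*A^6 - 35*A^2 - 35*A^-2 - 21*A^-6 - 7*A^-10 - A^-14; d^8 = A^16 + 8*A^12 + 28*A^8 + 56*A^4 + 70 + 56*A^-4 + 28*A^-8 + 8*A^-12 + A^-16.
  A^9 * (d^8) = A^25 + 8*A^21 + 28*A^17 + 56*A^13 + 70*A^9 + 56*A^5 + 28*A + 8*A^-3 + A^-7
  A^7 * (9*d^7) = -9*A^21 - 63*A^17 - 189*A^13 - 315*A^9 - 315*A^5 - 189*A - 63*A^-3 - 9*A^-7
  A^5 * (36*d^6) = 36*A^17 + 216*A^13 + 540*A^9 + 720*A^5 + 540*A + 216*A^-3 + 36*A^-7
  A^3 * (84*d^5) = -84*A^13 - 420*A^9 - 840*A^5 - 840*A - 420*A^-3 - 84*A^-7
  A^1 * (126*d^4) = 126*A^9 + 504*A^5 + 756*A + 504*A^-3 + 126*A^-7
  A^-1 * (126*d^3) = -126*A^5 - 378*A - 378*A^-3 - 126*A^-7
  A^-3 * (84*d^2) = 84*A + 168*A^-3 + 84*A^-7
  A^-5 * (36*d) = -36*A^-3 - 36*A^-7
  A^-7 * (9) = 9*A^-7
  A^-9 * (d) = -A^-7 - A^-11
Summing the groups: <K> = A^25 - A^21 + A^17 - A^13 + A^9 - A^5 + A - A^-3 - A^-11
Normalise by the writhe: (-A^3)^(-w) = (-A^3)^(9) = -A^27, so f(A) = -A^27 * <K> = -A^52 + A^48 - A^44 + A^40 - A^36 + A^32 - A^28 + A^24 + A^16.
Substitute A = t^(-1/4), i.e. A^e → t^(-e/4): V(t) = t^-4 + t^-6 - t^-7 + t^-8 - t^-9 + t^-10 - t^-11 + t^-12 - t^-13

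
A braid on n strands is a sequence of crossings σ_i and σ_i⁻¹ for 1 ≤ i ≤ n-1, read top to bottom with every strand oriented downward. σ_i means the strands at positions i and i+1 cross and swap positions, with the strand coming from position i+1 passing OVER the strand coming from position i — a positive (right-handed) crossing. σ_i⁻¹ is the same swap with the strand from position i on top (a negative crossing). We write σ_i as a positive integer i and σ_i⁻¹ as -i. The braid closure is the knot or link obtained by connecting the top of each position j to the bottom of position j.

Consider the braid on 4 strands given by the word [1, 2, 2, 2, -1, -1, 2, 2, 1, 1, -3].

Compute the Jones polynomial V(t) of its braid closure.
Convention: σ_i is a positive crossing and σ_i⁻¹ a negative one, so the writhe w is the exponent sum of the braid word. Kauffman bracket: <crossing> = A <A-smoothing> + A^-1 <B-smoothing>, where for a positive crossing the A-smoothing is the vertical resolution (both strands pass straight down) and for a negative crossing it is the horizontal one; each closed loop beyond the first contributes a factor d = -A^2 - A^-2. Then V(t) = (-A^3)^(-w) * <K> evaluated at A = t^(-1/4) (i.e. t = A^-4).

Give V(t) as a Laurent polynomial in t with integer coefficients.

The presented braid s1 s2 s2 s2 s1^-1 s1^-1 s2 s2 s1 s1 s3^-1 on 4 strands reduces by inverse Markov moves (closure unchanged at each step):
  Destabilize: the word has the form β·s3^-1 where s3^-1 occurs only as the final letter (β ∈ B_3); drop it and the last strand → 3 strands.
Reduced to β = s1 s2 s2 s2 s1^-1 s1^-1 s2 s2 s1 s1 on 3 strands, 10 crossings.
Compute on β:
Braid: s1 s2 s2 s2 s1^-1 s1^-1 s2 s2 s1 s1 on 3 strands, 10 crossings.
Writhe w = (#positive) - (#negative) = 8 - 2 = 6.
Computing the Kauffman bracket via state sum. There are 2^10 = 1024 states.
Smooth each crossing (0=||, 1=⌣⌢); contribution A^(Σ sign_k(1-2s_k)) * d^(L-1).
Tabulate the states by total A-exponent and number of loops L (A-exp: L × count):
  A^10: L=3 ×1
  A^8: L=2 ×7, L=4 ×3
  A^6: L=1 ×10, L=3 ×32, L=5 ×3
  A^4: L=2 ×76, L=4 ×43, L=6 ×1
  A^2: L=1 ×51, L=3 ×132, L=5 ×27
  A^0: L=2 ×135, L=4 ×109, L=6 ×8
  A^-2: L=3 ×161, L=5 ×48, L=7 ×1
  A^-4: L=4 ×109, L=6 ×11
  A^-6: L=5 ×44, L=7 ×1
  A^-8: L=6 ×10
  A^-10: L=7 ×1
Each group contributes A^e * Σ count * d^(L-1):
Powers of d = -A^2 - A^-2: d^2 = A^4 + 2 + A^-4; d^3 = -A^6 - 3*A^2 - 3*A^-2 - A^-6; d^4 = A^8 + 4*A^4 + 6 + 4*A^-4 + A^-8; d^5 = -A^10 - 5*A^6 - 10*A^2 - 10*A^-2 - 5*A^-6 - A^-10; d^6 = A^12 + 6*A^8 + 15*A^4 + 20 + 15*A^-4 + 6*A^-8 + A^-12.
  A^10 * (d^2) = A^14 + 2*A^10 + A^6
  A^8 * (7*d + 3*d^3) = -3*A^14 - 16*A^10 - 16*A^6 - 3*A^2
  A^6 * (10 + 32*d^2 + 3*d^4) = 3*A^14 + 44*A^10 + 92*A^6 + 44*A^2 + 3*A^-2
  A^4 * (76*d + 43*d^3 + d^5) = -A^14 - 48*A^10 - 215*A^6 - 215*A^2 - 48*A^-2 - A^-6
  A^2 * (51 + 132*d^2 + 27*d^4) = 27*A^10 + 240*A^6 + 477*A^2 + 240*A^-2 + 27*A^-6
  A^0 * (135*d + 109*d^3 + 8*d^5) = -8*A^10 - 149*A^6 - 542*A^2 - 542*A^-2 - 149*A^-6 - 8*A^-10
  A^-2 * (161*d^2 + 48*d^4 + d^6) = A^10 + 54*A^6 + 368*A^2 + 630*A^-2 + 368*A^-6 + 54*A^-10 + A^-14
  A^-4 * (109*d^3 + 11*d^5) = -11*A^6 - 164*A^2 - 437*A^-2 - 437*A^-6 - 164*A^-10 - 11*A^-14
  A^-6 * (44*d^4 + d^6) = A^6 + 50*A^2 + 191*A^-2 + 284*A^-6 + 191*A^-10 + 50*A^-14 + A^-18
  A^-8 * (10*d^5) = -10*A^2 - 50*A^-2 - 100*A^-6 - 100*A^-10 - 50*A^-14 - 10*A^-18
  A^-10 * (d^6) = A^2 + 6*A^-2 + 15*A^-6 + 20*A^-10 + 15*A^-14 + 6*A^-18 + A^-22
Summing the groups: <K> = 2*A^10 - 3*A^6 + 6*A^2 - 7*A^-2 + 7*A^-6 - 7*A^-10 + 5*A^-14 - 3*A^-18 + A^-22
Normalise by the writhe: (-A^3)^(-w) = (-A^3)^(-6) = A^-18, so f(A) = A^-18 * <K> = 2*A^-8 - 3*A^-12 + 6*A^-16 - 7*A^-20 + 7*A^-24 - 7*A^-28 + 5*A^-32 - 3*A^-36 + A^-40.
Substitute A = t^(-1/4), i.e. A^e → t^(-e/4): V(t) = t^10 - 3*t^9 + 5*t^8 - 7*t^7 + 7*t^6 - 7*t^5 + 6*t^4 - 3*t^3 + 2*t^2

Answer: t^10 - 3*t^9 + 5*t^8 - 7*t^7 + 7*t^6 - 7*t^5 + 6*t^4 - 3*t^3 + 2*t^2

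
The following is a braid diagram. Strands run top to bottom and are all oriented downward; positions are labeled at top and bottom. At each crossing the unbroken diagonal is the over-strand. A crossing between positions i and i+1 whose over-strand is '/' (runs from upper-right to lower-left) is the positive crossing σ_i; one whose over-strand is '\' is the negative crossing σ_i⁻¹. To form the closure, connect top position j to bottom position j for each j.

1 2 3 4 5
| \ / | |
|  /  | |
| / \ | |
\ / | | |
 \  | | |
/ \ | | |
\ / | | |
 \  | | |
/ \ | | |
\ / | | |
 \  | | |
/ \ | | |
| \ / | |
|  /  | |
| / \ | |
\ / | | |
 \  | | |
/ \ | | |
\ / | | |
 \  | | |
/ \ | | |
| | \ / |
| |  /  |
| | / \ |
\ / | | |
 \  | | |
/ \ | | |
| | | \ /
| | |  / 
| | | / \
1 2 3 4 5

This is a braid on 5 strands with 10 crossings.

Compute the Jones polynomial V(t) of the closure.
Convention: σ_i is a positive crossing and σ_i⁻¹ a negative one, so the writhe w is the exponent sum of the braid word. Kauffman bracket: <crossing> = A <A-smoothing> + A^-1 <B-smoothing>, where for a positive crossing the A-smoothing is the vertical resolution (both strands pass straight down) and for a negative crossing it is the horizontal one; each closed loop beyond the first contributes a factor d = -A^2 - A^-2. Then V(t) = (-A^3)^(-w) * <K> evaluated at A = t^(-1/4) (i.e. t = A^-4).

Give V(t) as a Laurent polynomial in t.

1 - t^-1 + 3*t^-2 - 3*t^-3 + 3*t^-4 - 4*t^-5 + 3*t^-6 - 2*t^-7 + t^-8

Derivation:
Reading the diagram top to bottom ('/'-over between positions i,i+1 = s_i, '\'-over = s_i^-1): braid word = s2 s1^-1 s1^-1 s1^-1 s2 s1^-1 s1^-1 s3 s1^-1 s4.
The presented braid s2 s1^-1 s1^-1 s1^-1 s2 s1^-1 s1^-1 s3 s1^-1 s4 on 5 strands reduces by inverse Markov moves (closure unchanged at each step):
  Destabilize: the word has the form β·s4 where s4 occurs only as the final letter (β ∈ B_4); drop it and the last strand → 4 strands.
Reduced to β = s2 s1^-1 s1^-1 s1^-1 s2 s1^-1 s1^-1 s3 s1^-1 on 4 strands, 9 crossings.
Compute on β:
Braid: s2 s1^-1 s1^-1 s1^-1 s2 s1^-1 s1^-1 s3 s1^-1 on 4 strands, 9 crossings.
Writhe w = (#positive) - (#negative) = 3 - 6 = -3.
Computing the Kauffman bracket via state sum. There are 2^9 = 512 states.
Each crossing splits two ways (0=vertical, 1=horizontal). The state's weight is A^(#A-smoothings - #B-smoothings) * d^(loops - 1).
Tabulate the states by total A-exponent and number of loops L (A-exp: L × count):
  A^9: L=8 ×1
  A^7: L=7 ×9
  A^5: L=6 ×36
  A^3: L=5 ×84
  A^1: L=4 ×126
  A^-1: L=3 ×124, L=5 ×2
  A^-3: L=2 ×75, L=4 ×9
  A^-5: L=1 ×21, L=3 ×15
  A^-7: L=2 ×8, L=4 ×1
  A^-9: L=3 ×1
Each group contributes A^e * Σ count * d^(L-1):
Powers of d = -A^2 - A^-2: d^2 = A^4 + 2 + A^-4; d^3 = -A^6 - 3*A^2 - 3*A^-2 - A^-6; d^4 = A^8 + 4*A^4 + 6 + 4*A^-4 + A^-8; d^5 = -A^10 - 5*A^6 - 10*A^2 - 10*A^-2 - 5*A^-6 - A^-10; d^6 = A^12 + 6*A^8 + 15*A^4 + 20 + 15*A^-4 + 6*A^-8 + A^-12; d^7 = -A^14 - 7*A^10 - 21*A^6 - 35*A^2 - 35*A^-2 - 21*A^-6 - 7*A^-10 - A^-14.
  A^9 * (d^7) = -A^23 - 7*A^19 - 21*A^15 - 35*A^11 - 35*A^7 - 21*A^3 - 7*A^-1 - A^-5
  A^7 * (9*d^6) = 9*A^19 + 54*A^15 + 135*A^11 + 180*A^7 + 135*A^3 + 54*A^-1 + 9*A^-5
  A^5 * (36*d^5) = -36*A^15 - 180*A^11 - 360*A^7 - 360*A^3 - 180*A^-1 - 36*A^-5
  A^3 * (84*d^4) = 84*A^11 + 336*A^7 + 504*A^3 + 336*A^-1 + 84*A^-5
  A^1 * (126*d^3) = -126*A^7 - 378*A^3 - 378*A^-1 - 126*A^-5
  A^-1 * (124*d^2 + 2*d^4) = 2*A^7 + 132*A^3 + 260*A^-1 + 132*A^-5 + 2*A^-9
  A^-3 * (75*d + 9*d^3) = -9*A^3 - 102*A^-1 - 102*A^-5 - 9*A^-9
  A^-5 * (21 + 15*d^2) = 15*A^-1 + 51*A^-5 + 15*A^-9
  A^-7 * (8*d + d^3) = -A^-1 - 11*A^-5 - 11*A^-9 - A^-13
  A^-9 * (d^2) = A^-5 + 2*A^-9 + A^-13
Summing the groups: <K> = -A^23 + 2*A^19 - 3*A^15 + 4*A^11 - 3*A^7 + 3*A^3 - 3*A^-1 + A^-5 - A^-9
Normalise by the writhe: (-A^3)^(-w) = (-A^3)^(3) = -A^9, so f(A) = -A^9 * <K> = A^32 - 2*A^28 + 3*A^24 - 4*A^20 + 3*A^16 - 3*A^12 + 3*A^8 - A^4 + 1.
Substitute A = t^(-1/4), i.e. A^e → t^(-e/4): V(t) = 1 - t^-1 + 3*t^-2 - 3*t^-3 + 3*t^-4 - 4*t^-5 + 3*t^-6 - 2*t^-7 + t^-8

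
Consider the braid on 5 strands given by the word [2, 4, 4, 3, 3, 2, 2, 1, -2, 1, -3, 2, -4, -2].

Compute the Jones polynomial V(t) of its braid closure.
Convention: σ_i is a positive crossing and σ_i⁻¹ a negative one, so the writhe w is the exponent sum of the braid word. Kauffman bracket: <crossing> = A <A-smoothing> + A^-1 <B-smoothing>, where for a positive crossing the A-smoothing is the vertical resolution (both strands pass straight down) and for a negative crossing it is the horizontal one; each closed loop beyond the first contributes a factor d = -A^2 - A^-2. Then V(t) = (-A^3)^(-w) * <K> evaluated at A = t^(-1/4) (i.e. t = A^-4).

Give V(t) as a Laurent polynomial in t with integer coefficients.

The presented braid s2 s4 s4 s3 s3 s2 s2 s1 s2^-1 s1 s3^-1 s2 s4^-1 s2^-1 on 5 strands reduces by inverse Markov moves (closure unchanged at each step):
  Deconjugate: the word is γ·β·γ⁻¹ with γ = s2 s4 (prefix) and γ⁻¹ = s4^-1 s2^-1 (suffix); strip both.
Reduced to β = s4 s3 s3 s2 s2 s1 s2^-1 s1 s3^-1 s2 on 5 strands, 10 crossings.
Compute on β:
Braid: s4 s3 s3 s2 s2 s1 s2^-1 s1 s3^-1 s2 on 5 strands, 10 crossings.
Writhe w = (#positive) - (#negative) = 8 - 2 = 6.
Enumerate smoothing states for the bracket polynomial. There are 2^10 = 1024 states.
Each crossing splits two ways (0=vertical, 1=horizontal). The state's weight is A^(#A-smoothings - #B-smoothings) * d^(loops - 1).
Tabulate the states by total A-exponent and number of loops L (A-exp: L × count):
  A^10: L=3 ×1
  A^8: L=2 ×3, L=4 ×7
  A^6: L=1 ×2, L=3 ×29, L=5 ×14
  A^4: L=2 ×39, L=4 ×72, L=6 ×9
  A^2: L=1 ×17, L=3 ×137, L=5 ×54, L=7 ×2
  A^0: L=2 ×109, L=4 ×128, L=6 ×15
  A^-2: L=1 ×30, L=3 ×132, L=5 ×47, L=7 ×1
  A^-4: L=2 ×49, L=4 ×65, L=6 ×6
  A^-6: L=3 ×31, L=5 ×14
  A^-8: L=4 ×9, L=6 ×1
  A^-10: L=5 ×1
Each group contributes A^e * Σ count * d^(L-1):
Powers of d = -A^2 - A^-2: d^2 = A^4 + 2 + A^-4; d^3 = -A^6 - 3*A^2 - 3*A^-2 - A^-6; d^4 = A^8 + 4*A^4 + 6 + 4*A^-4 + A^-8; d^5 = -A^10 - 5*A^6 - 10*A^2 - 10*A^-2 - 5*A^-6 - A^-10; d^6 = A^12 + 6*A^8 + 15*A^4 + 20 + 15*A^-4 + 6*A^-8 + A^-12.
  A^10 * (d^2) = A^14 + 2*A^10 + A^6
  A^8 * (3*d + 7*d^3) = -7*A^14 - 24*A^10 - 24*A^6 - 7*A^2
  A^6 * (2 + 29*d^2 + 14*d^4) = 14*A^14 + 85*A^10 + 144*A^6 + 85*A^2 + 14*A^-2
  A^4 * (39*d + 72*d^3 + 9*d^5) = -9*A^14 - 117*A^10 - 345*A^6 - 345*A^2 - 117*A^-2 - 9*A^-6
  A^2 * (17 + 137*d^2 + 54*d^4 + 2*d^6) = 2*A^14 + 66*A^10 + 383*A^6 + 655*A^2 + 383*A^-2 + 66*A^-6 + 2*A^-10
  A^0 * (109*d + 128*d^3 + 15*d^5) = -15*A^10 - 203*A^6 - 643*A^2 - 643*A^-2 - 203*A^-6 - 15*A^-10
  A^-2 * (30 + 132*d^2 + 47*d^4 + d^6) = A^10 + 53*A^6 + 335*A^2 + 596*A^-2 + 335*A^-6 + 53*A^-10 + A^-14
  A^-4 * (49*d + 65*d^3 + 6*d^5) = -6*A^6 - 95*A^2 - 304*A^-2 - 304*A^-6 - 95*A^-10 - 6*A^-14
  A^-6 * (31*d^2 + 14*d^4) = 14*A^2 + 87*A^-2 + 146*A^-6 + 87*A^-10 + 14*A^-14
  A^-8 * (9*d^3 + d^5) = -A^2 - 14*A^-2 - 37*A^-6 - 37*A^-10 - 14*A^-14 - A^-18
  A^-10 * (d^4) = A^-2 + 4*A^-6 + 6*A^-10 + 4*A^-14 + A^-18
Summing the groups: <K> = A^14 - 2*A^10 + 3*A^6 - 2*A^2 + 3*A^-2 - 2*A^-6 + A^-10 - A^-14
Normalise by the writhe: (-A^3)^(-w) = (-A^3)^(-6) = A^-18, so f(A) = A^-18 * <K> = A^-4 - 2*A^-8 + 3*A^-12 - 2*A^-16 + 3*A^-20 - 2*A^-24 + A^-28 - A^-32.
Substitute A = t^(-1/4), i.e. A^e → t^(-e/4): V(t) = -t^8 + t^7 - 2*t^6 + 3*t^5 - 2*t^4 + 3*t^3 - 2*t^2 + t

Answer: -t^8 + t^7 - 2*t^6 + 3*t^5 - 2*t^4 + 3*t^3 - 2*t^2 + t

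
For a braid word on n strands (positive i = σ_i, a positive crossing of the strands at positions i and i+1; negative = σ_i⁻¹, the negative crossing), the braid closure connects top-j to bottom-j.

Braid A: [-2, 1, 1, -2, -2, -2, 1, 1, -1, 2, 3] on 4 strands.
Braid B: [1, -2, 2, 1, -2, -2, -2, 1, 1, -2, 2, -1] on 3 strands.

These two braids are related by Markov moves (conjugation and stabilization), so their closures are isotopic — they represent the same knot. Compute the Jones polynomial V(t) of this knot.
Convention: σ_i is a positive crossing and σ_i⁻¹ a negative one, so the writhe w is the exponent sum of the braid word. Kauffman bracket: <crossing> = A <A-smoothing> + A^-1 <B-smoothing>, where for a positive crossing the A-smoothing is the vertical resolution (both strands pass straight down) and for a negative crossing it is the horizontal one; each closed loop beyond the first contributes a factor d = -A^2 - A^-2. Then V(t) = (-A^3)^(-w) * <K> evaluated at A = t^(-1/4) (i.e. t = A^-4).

-t^3 + t^2 - t + 3 - t^-1 + t^-2 - t^-3

Derivation:
Markov-equivalent braids have isotopic closures, hence identical knot invariants. Strip the Markov moves from each word to reach a common short braid β, then compute V(t) once on β.
Braid A: s2^-1 s1 s1 s2^-1 s2^-1 s2^-1 s1 s1 s1^-1 s2 s3 on 4 strands reduces by inverse Markov moves (closure unchanged at each step):
  Destabilize: the word has the form β·s3 where s3 occurs only as the final letter (β ∈ B_3); drop it and the last strand → 3 strands.
  Deconjugate: the word is γ·β·γ⁻¹ with γ = s2^-1 s1 (prefix) and γ⁻¹ = s1^-1 s2 (suffix); strip both.
Reduced to β = s1 s2^-1 s2^-1 s2^-1 s1 s1 on 3 strands, 6 crossings.
Braid B: s1 s2^-1 s2 s1 s2^-1 s2^-1 s2^-1 s1 s1 s2^-1 s2 s1^-1 on 3 strands reduces by inverse Markov moves (closure unchanged at each step):
  Deconjugate: the word is γ·β·γ⁻¹ with γ = s1 s2^-1 (prefix) and γ⁻¹ = s2 s1^-1 (suffix); strip both.
  Deconjugate: the word is γ·β·γ⁻¹ with γ = s2 (prefix) and γ⁻¹ = s2^-1 (suffix); strip both.
Reduced to β = s1 s2^-1 s2^-1 s2^-1 s1 s1 on 3 strands, 6 crossings.
Both give the same β = s1 s2^-1 s2^-1 s2^-1 s1 s1 on 3 strands, so one state sum suffices:
Braid: s1 s2^-1 s2^-1 s2^-1 s1 s1 on 3 strands, 6 crossings.
Writhe w = (#positive) - (#negative) = 3 - 3 = 0.
State-sum expansion of <K>. There are 2^6 = 64 states.
Smooth each crossing (0=||, 1=⌣⌢); contribution A^(Σ sign_k(1-2s_k)) * d^(L-1).
Tabulate the states by total A-exponent and number of loops L (A-exp: L × count):
  A^6: L=4 ×1
  A^4: L=3 ×6
  A^2: L=2 ×12, L=4 ×3
  A^0: L=1 ×9, L=3 ×10, L=5 ×1
  A^-2: L=2 ×12, L=4 ×3
  A^-4: L=3 ×6
  A^-6: L=4 ×1
Each group contributes A^e * Σ count * d^(L-1):
Powers of d = -A^2 - A^-2: d^2 = A^4 + 2 + A^-4; d^3 = -A^6 - 3*A^2 - 3*A^-2 - A^-6; d^4 = A^8 + 4*A^4 + 6 + 4*A^-4 + A^-8.
  A^6 * (d^3) = -A^12 - 3*A^8 - 3*A^4 - 1
  A^4 * (6*d^2) = 6*A^8 + 12*A^4 + 6
  A^2 * (12*d + 3*d^3) = -3*A^8 - 21*A^4 - 21 - 3*A^-4
  A^0 * (9 + 10*d^2 + d^4) = A^8 + 14*A^4 + 35 + 14*A^-4 + A^-8
  A^-2 * (12*d + 3*d^3) = -3*A^4 - 21 - 21*A^-4 - 3*A^-8
  A^-4 * (6*d^2) = 6 + 12*A^-4 + 6*A^-8
  A^-6 * (d^3) = -1 - 3*A^-4 - 3*A^-8 - A^-12
Summing the groups: <K> = -A^12 + A^8 - A^4 + 3 - A^-4 + A^-8 - A^-12
Normalise by the writhe: (-A^3)^(-w) = (-A^3)^(0) = 1, so f(A) = 1 * <K> = -A^12 + A^8 - A^4 + 3 - A^-4 + A^-8 - A^-12.
Substitute A = t^(-1/4), i.e. A^e → t^(-e/4): V(t) = -t^3 + t^2 - t + 3 - t^-1 + t^-2 - t^-3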